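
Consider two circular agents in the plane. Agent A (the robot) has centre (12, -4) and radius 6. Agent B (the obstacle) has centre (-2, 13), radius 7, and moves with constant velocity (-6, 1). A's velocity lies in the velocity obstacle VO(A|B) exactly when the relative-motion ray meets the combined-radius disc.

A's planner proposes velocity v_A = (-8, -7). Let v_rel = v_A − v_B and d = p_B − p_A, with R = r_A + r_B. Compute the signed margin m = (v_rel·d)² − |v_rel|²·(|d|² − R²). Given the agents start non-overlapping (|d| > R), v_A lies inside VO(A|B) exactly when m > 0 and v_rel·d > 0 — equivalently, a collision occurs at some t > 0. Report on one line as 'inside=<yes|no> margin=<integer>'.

d = (-14, 17),  |d|² = 485;  R = 6+7 = 13,  c = 485−13² = 316
v_rel = (-2, -8),  |v_rel|² = 68;  v_rel·d = (-2)·(-14) + (-8)·(17) = -108
68·t² + 216·t + 316 = 0  ⇒  m = (-108)² − 68·316 = -9824
m = -9824 < 0,  v_rel·d = -108 < 0  ⇒  outside

inside=no margin=-9824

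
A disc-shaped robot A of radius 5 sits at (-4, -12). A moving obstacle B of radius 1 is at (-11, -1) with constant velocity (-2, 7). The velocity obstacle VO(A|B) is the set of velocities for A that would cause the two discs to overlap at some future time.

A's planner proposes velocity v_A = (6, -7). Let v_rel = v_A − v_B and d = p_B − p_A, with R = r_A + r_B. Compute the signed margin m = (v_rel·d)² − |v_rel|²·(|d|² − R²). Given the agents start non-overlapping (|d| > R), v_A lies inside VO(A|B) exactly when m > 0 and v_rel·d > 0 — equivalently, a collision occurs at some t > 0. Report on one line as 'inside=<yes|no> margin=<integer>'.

d = (-7, 11),  |d|² = 170;  R = 5+1 = 6,  c = 170−6² = 134
v_rel = (8, -14),  |v_rel|² = 260;  v_rel·d = (8)·(-7) + (-14)·(11) = -210
260·t² + 420·t + 134 = 0  ⇒  m = (-210)² − 260·134 = 9260
m = 9260 > 0,  v_rel·d = -210 < 0  ⇒  outside

inside=no margin=9260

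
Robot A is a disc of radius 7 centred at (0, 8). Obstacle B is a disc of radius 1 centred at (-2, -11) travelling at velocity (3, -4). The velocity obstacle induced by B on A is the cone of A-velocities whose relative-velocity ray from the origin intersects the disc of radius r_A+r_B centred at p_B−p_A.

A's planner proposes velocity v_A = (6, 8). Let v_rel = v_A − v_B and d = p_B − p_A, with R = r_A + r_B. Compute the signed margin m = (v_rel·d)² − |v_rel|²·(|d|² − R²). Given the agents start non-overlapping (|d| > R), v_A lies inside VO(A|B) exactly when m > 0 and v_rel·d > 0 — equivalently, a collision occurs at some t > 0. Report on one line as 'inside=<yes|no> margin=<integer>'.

d = (-2, -19),  |d|² = 365;  R = 7+1 = 8,  c = 365−8² = 301
v_rel = (3, 12),  |v_rel|² = 153;  v_rel·d = (3)·(-2) + (12)·(-19) = -234
153·t² + 468·t + 301 = 0  ⇒  m = (-234)² − 153·301 = 8703
m = 8703 > 0,  v_rel·d = -234 < 0  ⇒  outside

inside=no margin=8703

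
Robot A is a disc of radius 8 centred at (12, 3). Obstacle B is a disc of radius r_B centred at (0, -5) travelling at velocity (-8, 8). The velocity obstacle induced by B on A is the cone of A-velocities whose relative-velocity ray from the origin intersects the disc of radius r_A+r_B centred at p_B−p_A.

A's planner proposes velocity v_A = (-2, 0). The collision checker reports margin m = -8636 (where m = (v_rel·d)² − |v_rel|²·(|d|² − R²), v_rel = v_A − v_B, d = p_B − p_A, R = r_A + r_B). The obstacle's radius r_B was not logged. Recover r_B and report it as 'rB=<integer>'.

m = -8636
d = (-12, -8);  v_rel = (6, -8),  |v_rel|² = 100
v_rel×d = (6)·(-8) − (-8)·(-12) = -144
since m = R²·100 − (-144)²:  R² = (20736 + -8636) / 100 = 121
R = √121 = 11  ⇒  r_B = 11 − 8 = 3

rB=3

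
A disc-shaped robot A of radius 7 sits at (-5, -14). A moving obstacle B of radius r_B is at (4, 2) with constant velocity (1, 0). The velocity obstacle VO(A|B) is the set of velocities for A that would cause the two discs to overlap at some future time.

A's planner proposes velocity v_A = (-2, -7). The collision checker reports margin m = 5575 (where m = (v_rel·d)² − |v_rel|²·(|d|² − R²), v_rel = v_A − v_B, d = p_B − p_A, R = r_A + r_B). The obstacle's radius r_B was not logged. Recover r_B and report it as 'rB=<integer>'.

m = 5575
d = (9, 16);  v_rel = (-3, -7),  |v_rel|² = 58
v_rel×d = (-3)·(16) − (-7)·(9) = 15
since m = R²·58 − 15²:  R² = (225 + 5575) / 58 = 100
R = √100 = 10  ⇒  r_B = 10 − 7 = 3

rB=3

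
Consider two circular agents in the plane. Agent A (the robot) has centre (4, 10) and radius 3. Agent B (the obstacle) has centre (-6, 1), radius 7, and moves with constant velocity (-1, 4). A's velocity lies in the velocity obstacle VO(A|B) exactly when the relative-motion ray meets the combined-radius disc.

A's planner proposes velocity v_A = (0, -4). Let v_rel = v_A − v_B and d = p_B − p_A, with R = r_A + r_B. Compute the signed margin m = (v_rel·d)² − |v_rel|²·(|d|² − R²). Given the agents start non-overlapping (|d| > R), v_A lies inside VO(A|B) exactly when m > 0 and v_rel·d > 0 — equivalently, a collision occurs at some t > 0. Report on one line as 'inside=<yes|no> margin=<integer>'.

d = (-10, -9),  |d|² = 181;  R = 3+7 = 10,  c = 181−10² = 81
v_rel = (1, -8),  |v_rel|² = 65;  v_rel·d = (1)·(-10) + (-8)·(-9) = 62
65·t² − 124·t + 81 = 0  ⇒  m = 62² − 65·81 = -1421
m = -1421 < 0,  v_rel·d = 62 > 0  ⇒  outside

inside=no margin=-1421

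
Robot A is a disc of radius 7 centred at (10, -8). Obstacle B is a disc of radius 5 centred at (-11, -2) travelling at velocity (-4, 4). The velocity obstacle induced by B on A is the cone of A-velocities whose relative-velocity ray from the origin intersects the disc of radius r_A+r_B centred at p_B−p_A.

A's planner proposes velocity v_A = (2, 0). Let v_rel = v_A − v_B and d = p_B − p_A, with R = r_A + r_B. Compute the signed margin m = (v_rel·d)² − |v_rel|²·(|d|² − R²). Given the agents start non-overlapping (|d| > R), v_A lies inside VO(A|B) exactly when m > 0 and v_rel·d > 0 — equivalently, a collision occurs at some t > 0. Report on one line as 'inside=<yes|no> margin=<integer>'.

d = (-21, 6),  |d|² = 477;  R = 7+5 = 12,  c = 477−12² = 333
v_rel = (6, -4),  |v_rel|² = 52;  v_rel·d = (6)·(-21) + (-4)·(6) = -150
52·t² + 300·t + 333 = 0  ⇒  m = (-150)² − 52·333 = 5184
m = 5184 > 0,  v_rel·d = -150 < 0  ⇒  outside

inside=no margin=5184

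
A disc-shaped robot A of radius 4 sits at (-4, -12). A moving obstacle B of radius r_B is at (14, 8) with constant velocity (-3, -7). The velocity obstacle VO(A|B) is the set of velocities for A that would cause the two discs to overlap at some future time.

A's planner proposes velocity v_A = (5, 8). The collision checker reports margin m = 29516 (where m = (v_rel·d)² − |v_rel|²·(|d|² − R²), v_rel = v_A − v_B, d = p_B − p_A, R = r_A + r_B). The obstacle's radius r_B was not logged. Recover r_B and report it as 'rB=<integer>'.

m = 29516
d = (18, 20);  v_rel = (8, 15),  |v_rel|² = 289
v_rel×d = (8)·(20) − (15)·(18) = -110
since m = R²·289 − (-110)²:  R² = (12100 + 29516) / 289 = 144
R = √144 = 12  ⇒  r_B = 12 − 4 = 8

rB=8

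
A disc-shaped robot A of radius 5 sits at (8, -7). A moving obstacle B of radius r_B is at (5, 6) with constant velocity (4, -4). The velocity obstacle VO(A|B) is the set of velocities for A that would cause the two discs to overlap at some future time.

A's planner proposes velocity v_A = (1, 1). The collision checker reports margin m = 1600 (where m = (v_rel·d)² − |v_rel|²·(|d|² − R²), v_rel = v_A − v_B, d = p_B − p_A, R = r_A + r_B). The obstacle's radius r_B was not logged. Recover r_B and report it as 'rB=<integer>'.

m = 1600
d = (-3, 13);  v_rel = (-3, 5),  |v_rel|² = 34
v_rel×d = (-3)·(13) − (5)·(-3) = -24
since m = R²·34 − (-24)²:  R² = (576 + 1600) / 34 = 64
R = √64 = 8  ⇒  r_B = 8 − 5 = 3

rB=3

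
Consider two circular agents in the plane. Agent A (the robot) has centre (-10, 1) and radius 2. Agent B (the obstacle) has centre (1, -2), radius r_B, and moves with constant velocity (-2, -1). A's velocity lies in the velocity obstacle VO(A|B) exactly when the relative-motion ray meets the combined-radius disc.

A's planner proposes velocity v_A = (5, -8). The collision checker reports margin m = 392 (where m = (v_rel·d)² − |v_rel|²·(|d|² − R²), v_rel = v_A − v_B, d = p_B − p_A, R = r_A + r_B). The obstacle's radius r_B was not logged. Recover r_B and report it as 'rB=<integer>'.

m = 392
d = (11, -3);  v_rel = (7, -7),  |v_rel|² = 98
v_rel×d = (7)·(-3) − (-7)·(11) = 56
since m = R²·98 − 56²:  R² = (3136 + 392) / 98 = 36
R = √36 = 6  ⇒  r_B = 6 − 2 = 4

rB=4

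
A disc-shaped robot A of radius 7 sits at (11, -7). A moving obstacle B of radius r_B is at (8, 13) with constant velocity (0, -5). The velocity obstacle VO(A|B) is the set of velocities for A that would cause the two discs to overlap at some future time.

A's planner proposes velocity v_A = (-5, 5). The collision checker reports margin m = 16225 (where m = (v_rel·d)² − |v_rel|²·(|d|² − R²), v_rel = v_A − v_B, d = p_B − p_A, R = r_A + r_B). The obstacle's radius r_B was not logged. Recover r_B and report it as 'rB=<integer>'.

m = 16225
d = (-3, 20);  v_rel = (-5, 10),  |v_rel|² = 125
v_rel×d = (-5)·(20) − (10)·(-3) = -70
since m = R²·125 − (-70)²:  R² = (4900 + 16225) / 125 = 169
R = √169 = 13  ⇒  r_B = 13 − 7 = 6

rB=6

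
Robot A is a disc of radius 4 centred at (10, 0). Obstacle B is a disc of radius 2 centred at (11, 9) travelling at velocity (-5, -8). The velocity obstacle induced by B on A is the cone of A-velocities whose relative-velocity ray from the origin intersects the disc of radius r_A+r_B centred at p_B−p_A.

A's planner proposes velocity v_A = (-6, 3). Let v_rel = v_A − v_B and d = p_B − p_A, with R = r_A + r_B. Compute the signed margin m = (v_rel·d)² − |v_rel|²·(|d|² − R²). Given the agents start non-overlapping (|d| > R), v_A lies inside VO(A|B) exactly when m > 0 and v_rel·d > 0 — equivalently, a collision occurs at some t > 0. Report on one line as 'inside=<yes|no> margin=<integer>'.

d = (1, 9),  |d|² = 82;  R = 4+2 = 6,  c = 82−6² = 46
v_rel = (-1, 11),  |v_rel|² = 122;  v_rel·d = (-1)·(1) + (11)·(9) = 98
122·t² − 196·t + 46 = 0  ⇒  m = 98² − 122·46 = 3992
m = 3992 > 0,  v_rel·d = 98 > 0  ⇒  inside

inside=yes margin=3992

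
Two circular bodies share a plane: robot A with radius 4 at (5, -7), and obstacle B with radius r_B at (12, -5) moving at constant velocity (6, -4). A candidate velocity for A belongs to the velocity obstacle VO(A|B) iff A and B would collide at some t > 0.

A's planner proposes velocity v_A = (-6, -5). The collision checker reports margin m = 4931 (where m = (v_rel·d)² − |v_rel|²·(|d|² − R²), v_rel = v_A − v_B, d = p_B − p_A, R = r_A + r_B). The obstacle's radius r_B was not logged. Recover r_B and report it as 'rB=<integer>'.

m = 4931
d = (7, 2);  v_rel = (-12, -1),  |v_rel|² = 145
v_rel×d = (-12)·(2) − (-1)·(7) = -17
since m = R²·145 − (-17)²:  R² = (289 + 4931) / 145 = 36
R = √36 = 6  ⇒  r_B = 6 − 4 = 2

rB=2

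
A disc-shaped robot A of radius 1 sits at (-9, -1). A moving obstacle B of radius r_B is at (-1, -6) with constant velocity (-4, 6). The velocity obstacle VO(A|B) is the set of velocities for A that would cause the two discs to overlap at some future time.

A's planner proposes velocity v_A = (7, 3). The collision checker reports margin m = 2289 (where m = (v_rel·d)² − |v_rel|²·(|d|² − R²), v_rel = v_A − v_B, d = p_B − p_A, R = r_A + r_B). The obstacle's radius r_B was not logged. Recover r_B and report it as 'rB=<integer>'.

m = 2289
d = (8, -5);  v_rel = (11, -3),  |v_rel|² = 130
v_rel×d = (11)·(-5) − (-3)·(8) = -31
since m = R²·130 − (-31)²:  R² = (961 + 2289) / 130 = 25
R = √25 = 5  ⇒  r_B = 5 − 1 = 4

rB=4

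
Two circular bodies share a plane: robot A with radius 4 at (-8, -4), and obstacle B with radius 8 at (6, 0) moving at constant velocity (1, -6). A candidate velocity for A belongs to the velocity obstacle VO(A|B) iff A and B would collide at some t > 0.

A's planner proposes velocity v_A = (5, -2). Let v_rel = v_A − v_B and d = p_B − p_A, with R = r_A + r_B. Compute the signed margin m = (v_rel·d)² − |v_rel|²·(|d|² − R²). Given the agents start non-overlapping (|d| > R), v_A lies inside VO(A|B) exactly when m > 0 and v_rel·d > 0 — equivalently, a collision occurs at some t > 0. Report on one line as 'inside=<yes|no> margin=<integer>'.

d = (14, 4),  |d|² = 212;  R = 4+8 = 12,  c = 212−12² = 68
v_rel = (4, 4),  |v_rel|² = 32;  v_rel·d = (4)·(14) + (4)·(4) = 72
32·t² − 144·t + 68 = 0  ⇒  m = 72² − 32·68 = 3008
m = 3008 > 0,  v_rel·d = 72 > 0  ⇒  inside

inside=yes margin=3008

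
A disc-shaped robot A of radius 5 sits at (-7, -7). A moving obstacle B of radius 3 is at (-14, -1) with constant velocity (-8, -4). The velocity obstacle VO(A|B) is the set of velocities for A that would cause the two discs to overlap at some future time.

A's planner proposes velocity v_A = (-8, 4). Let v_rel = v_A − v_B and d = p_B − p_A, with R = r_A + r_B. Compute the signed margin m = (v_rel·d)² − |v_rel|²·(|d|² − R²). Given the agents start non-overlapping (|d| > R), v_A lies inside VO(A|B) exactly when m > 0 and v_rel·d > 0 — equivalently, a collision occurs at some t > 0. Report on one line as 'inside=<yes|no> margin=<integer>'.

d = (-7, 6),  |d|² = 85;  R = 5+3 = 8,  c = 85−8² = 21
v_rel = (0, 8),  |v_rel|² = 64;  v_rel·d = (0)·(-7) + (8)·(6) = 48
64·t² − 96·t + 21 = 0  ⇒  m = 48² − 64·21 = 960
m = 960 > 0,  v_rel·d = 48 > 0  ⇒  inside

inside=yes margin=960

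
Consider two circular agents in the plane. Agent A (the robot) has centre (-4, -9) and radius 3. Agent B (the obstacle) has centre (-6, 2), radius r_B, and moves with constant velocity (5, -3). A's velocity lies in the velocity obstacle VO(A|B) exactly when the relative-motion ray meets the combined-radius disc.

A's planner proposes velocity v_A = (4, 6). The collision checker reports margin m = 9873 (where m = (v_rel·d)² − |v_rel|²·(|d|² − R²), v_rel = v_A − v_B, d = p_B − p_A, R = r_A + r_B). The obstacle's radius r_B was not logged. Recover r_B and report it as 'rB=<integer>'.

m = 9873
d = (-2, 11);  v_rel = (-1, 9),  |v_rel|² = 82
v_rel×d = (-1)·(11) − (9)·(-2) = 7
since m = R²·82 − 7²:  R² = (49 + 9873) / 82 = 121
R = √121 = 11  ⇒  r_B = 11 − 3 = 8

rB=8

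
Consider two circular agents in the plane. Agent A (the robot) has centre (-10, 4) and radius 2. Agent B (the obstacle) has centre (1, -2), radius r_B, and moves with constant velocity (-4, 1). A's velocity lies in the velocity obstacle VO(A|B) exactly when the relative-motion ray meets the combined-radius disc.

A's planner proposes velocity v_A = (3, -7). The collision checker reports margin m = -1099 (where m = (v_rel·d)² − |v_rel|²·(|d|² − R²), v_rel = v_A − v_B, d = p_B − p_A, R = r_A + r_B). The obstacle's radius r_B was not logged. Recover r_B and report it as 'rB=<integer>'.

m = -1099
d = (11, -6);  v_rel = (7, -8),  |v_rel|² = 113
v_rel×d = (7)·(-6) − (-8)·(11) = 46
since m = R²·113 − 46²:  R² = (2116 + -1099) / 113 = 9
R = √9 = 3  ⇒  r_B = 3 − 2 = 1

rB=1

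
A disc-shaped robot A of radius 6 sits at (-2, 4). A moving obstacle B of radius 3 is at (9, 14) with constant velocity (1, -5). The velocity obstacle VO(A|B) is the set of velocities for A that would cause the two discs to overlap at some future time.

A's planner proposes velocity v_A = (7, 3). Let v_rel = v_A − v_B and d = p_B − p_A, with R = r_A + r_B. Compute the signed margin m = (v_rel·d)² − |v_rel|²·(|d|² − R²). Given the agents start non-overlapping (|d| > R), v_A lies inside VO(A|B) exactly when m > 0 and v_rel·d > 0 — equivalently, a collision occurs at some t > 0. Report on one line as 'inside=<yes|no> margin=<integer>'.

d = (11, 10),  |d|² = 221;  R = 6+3 = 9,  c = 221−9² = 140
v_rel = (6, 8),  |v_rel|² = 100;  v_rel·d = (6)·(11) + (8)·(10) = 146
100·t² − 292·t + 140 = 0  ⇒  m = 146² − 100·140 = 7316
m = 7316 > 0,  v_rel·d = 146 > 0  ⇒  inside

inside=yes margin=7316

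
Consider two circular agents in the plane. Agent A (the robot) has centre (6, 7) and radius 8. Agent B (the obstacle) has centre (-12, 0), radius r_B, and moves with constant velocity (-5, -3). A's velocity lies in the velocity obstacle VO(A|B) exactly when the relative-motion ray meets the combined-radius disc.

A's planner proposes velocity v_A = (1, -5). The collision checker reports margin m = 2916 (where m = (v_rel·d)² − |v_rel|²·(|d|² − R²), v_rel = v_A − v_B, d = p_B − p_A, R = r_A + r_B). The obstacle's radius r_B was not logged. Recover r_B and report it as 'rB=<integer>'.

m = 2916
d = (-18, -7);  v_rel = (6, -2),  |v_rel|² = 40
v_rel×d = (6)·(-7) − (-2)·(-18) = -78
since m = R²·40 − (-78)²:  R² = (6084 + 2916) / 40 = 225
R = √225 = 15  ⇒  r_B = 15 − 8 = 7

rB=7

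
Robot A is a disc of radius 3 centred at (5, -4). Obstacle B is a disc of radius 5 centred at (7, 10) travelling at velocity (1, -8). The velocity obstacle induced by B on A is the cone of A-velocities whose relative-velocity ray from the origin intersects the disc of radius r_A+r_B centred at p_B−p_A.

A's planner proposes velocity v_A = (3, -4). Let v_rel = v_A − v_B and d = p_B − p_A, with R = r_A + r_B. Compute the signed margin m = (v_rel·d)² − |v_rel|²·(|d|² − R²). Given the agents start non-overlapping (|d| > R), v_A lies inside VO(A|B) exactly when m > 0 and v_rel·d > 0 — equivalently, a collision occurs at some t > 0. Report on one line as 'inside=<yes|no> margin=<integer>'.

d = (2, 14),  |d|² = 200;  R = 3+5 = 8,  c = 200−8² = 136
v_rel = (2, 4),  |v_rel|² = 20;  v_rel·d = (2)·(2) + (4)·(14) = 60
20·t² − 120·t + 136 = 0  ⇒  m = 60² − 20·136 = 880
m = 880 > 0,  v_rel·d = 60 > 0  ⇒  inside

inside=yes margin=880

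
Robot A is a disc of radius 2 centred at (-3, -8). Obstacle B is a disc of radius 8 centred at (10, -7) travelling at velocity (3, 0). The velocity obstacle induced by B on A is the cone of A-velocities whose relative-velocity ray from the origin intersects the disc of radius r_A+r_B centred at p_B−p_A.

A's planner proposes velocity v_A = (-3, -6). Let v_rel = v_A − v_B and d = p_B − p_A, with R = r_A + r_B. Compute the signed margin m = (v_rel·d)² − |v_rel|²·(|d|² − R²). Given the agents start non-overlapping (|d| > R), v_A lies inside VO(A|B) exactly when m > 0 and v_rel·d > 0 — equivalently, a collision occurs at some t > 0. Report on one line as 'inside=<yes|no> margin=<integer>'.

d = (13, 1),  |d|² = 170;  R = 2+8 = 10,  c = 170−10² = 70
v_rel = (-6, -6),  |v_rel|² = 72;  v_rel·d = (-6)·(13) + (-6)·(1) = -84
72·t² + 168·t + 70 = 0  ⇒  m = (-84)² − 72·70 = 2016
m = 2016 > 0,  v_rel·d = -84 < 0  ⇒  outside

inside=no margin=2016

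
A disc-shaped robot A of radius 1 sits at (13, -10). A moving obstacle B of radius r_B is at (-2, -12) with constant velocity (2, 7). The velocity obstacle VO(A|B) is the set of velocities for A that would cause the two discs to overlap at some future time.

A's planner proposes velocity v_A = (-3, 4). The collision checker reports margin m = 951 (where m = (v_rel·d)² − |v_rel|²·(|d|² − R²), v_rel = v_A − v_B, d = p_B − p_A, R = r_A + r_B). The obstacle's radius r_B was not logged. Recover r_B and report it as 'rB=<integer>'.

m = 951
d = (-15, -2);  v_rel = (-5, -3),  |v_rel|² = 34
v_rel×d = (-5)·(-2) − (-3)·(-15) = -35
since m = R²·34 − (-35)²:  R² = (1225 + 951) / 34 = 64
R = √64 = 8  ⇒  r_B = 8 − 1 = 7

rB=7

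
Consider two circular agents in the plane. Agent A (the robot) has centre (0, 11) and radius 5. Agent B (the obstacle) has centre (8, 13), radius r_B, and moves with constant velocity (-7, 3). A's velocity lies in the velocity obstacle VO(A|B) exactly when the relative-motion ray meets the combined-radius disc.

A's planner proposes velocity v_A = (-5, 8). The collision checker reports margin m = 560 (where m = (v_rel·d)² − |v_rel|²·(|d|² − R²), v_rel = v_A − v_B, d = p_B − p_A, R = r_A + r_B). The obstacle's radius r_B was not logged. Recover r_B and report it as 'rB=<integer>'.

m = 560
d = (8, 2);  v_rel = (2, 5),  |v_rel|² = 29
v_rel×d = (2)·(2) − (5)·(8) = -36
since m = R²·29 − (-36)²:  R² = (1296 + 560) / 29 = 64
R = √64 = 8  ⇒  r_B = 8 − 5 = 3

rB=3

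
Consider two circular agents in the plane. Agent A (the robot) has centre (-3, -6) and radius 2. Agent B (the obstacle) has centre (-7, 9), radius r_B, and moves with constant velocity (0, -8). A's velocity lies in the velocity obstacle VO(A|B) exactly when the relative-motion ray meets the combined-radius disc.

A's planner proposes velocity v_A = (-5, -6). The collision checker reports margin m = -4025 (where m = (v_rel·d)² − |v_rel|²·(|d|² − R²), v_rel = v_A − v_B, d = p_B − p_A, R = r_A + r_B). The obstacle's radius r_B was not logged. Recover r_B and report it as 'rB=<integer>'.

m = -4025
d = (-4, 15);  v_rel = (-5, 2),  |v_rel|² = 29
v_rel×d = (-5)·(15) − (2)·(-4) = -67
since m = R²·29 − (-67)²:  R² = (4489 + -4025) / 29 = 16
R = √16 = 4  ⇒  r_B = 4 − 2 = 2

rB=2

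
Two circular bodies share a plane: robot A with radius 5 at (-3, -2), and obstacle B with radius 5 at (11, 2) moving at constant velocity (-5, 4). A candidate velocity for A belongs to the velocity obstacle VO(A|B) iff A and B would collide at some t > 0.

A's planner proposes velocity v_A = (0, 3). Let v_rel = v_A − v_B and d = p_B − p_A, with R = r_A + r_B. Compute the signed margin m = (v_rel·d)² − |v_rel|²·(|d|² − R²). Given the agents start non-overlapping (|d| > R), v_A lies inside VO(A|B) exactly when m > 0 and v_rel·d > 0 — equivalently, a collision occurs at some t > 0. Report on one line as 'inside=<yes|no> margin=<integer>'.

d = (14, 4),  |d|² = 212;  R = 5+5 = 10,  c = 212−10² = 112
v_rel = (5, -1),  |v_rel|² = 26;  v_rel·d = (5)·(14) + (-1)·(4) = 66
26·t² − 132·t + 112 = 0  ⇒  m = 66² − 26·112 = 1444
m = 1444 > 0,  v_rel·d = 66 > 0  ⇒  inside

inside=yes margin=1444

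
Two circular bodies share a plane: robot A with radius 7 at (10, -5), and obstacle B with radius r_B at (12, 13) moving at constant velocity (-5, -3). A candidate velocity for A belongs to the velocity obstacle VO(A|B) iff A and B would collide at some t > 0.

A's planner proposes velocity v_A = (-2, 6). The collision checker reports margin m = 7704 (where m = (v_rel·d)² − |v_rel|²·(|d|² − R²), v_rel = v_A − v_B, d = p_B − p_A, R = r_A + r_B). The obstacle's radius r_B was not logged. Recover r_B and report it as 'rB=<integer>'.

m = 7704
d = (2, 18);  v_rel = (3, 9),  |v_rel|² = 90
v_rel×d = (3)·(18) − (9)·(2) = 36
since m = R²·90 − 36²:  R² = (1296 + 7704) / 90 = 100
R = √100 = 10  ⇒  r_B = 10 − 7 = 3

rB=3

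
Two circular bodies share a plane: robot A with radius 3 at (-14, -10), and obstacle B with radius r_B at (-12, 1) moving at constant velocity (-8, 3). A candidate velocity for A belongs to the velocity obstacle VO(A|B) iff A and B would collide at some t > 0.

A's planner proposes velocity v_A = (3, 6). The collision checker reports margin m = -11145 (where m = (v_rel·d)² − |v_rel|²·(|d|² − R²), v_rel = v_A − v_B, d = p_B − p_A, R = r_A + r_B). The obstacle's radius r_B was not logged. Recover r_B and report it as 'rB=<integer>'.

m = -11145
d = (2, 11);  v_rel = (11, 3),  |v_rel|² = 130
v_rel×d = (11)·(11) − (3)·(2) = 115
since m = R²·130 − 115²:  R² = (13225 + -11145) / 130 = 16
R = √16 = 4  ⇒  r_B = 4 − 3 = 1

rB=1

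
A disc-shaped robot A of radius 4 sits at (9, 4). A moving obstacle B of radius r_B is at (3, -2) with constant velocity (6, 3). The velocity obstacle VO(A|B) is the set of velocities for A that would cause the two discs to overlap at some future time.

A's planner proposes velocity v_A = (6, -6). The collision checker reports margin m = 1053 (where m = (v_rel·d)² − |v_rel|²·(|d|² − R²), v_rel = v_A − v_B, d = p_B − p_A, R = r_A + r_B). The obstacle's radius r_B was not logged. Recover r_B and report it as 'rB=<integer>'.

m = 1053
d = (-6, -6);  v_rel = (0, -9),  |v_rel|² = 81
v_rel×d = (0)·(-6) − (-9)·(-6) = -54
since m = R²·81 − (-54)²:  R² = (2916 + 1053) / 81 = 49
R = √49 = 7  ⇒  r_B = 7 − 4 = 3

rB=3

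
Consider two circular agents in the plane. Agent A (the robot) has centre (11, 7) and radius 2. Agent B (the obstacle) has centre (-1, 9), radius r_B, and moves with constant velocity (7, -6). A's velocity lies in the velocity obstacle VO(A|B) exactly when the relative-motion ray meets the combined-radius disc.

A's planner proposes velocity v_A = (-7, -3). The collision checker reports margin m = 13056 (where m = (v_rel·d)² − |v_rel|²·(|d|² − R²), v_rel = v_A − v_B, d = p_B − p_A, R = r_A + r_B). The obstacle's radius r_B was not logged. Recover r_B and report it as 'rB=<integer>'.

m = 13056
d = (-12, 2);  v_rel = (-14, 3),  |v_rel|² = 205
v_rel×d = (-14)·(2) − (3)·(-12) = 8
since m = R²·205 − 8²:  R² = (64 + 13056) / 205 = 64
R = √64 = 8  ⇒  r_B = 8 − 2 = 6

rB=6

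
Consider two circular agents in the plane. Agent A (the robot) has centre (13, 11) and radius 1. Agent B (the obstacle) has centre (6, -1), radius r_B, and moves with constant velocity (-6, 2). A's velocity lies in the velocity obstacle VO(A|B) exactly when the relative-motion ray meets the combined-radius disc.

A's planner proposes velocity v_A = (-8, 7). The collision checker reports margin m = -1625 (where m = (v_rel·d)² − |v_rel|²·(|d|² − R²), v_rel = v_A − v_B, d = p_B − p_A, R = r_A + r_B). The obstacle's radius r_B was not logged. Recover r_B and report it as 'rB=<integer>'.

m = -1625
d = (-7, -12);  v_rel = (-2, 5),  |v_rel|² = 29
v_rel×d = (-2)·(-12) − (5)·(-7) = 59
since m = R²·29 − 59²:  R² = (3481 + -1625) / 29 = 64
R = √64 = 8  ⇒  r_B = 8 − 1 = 7

rB=7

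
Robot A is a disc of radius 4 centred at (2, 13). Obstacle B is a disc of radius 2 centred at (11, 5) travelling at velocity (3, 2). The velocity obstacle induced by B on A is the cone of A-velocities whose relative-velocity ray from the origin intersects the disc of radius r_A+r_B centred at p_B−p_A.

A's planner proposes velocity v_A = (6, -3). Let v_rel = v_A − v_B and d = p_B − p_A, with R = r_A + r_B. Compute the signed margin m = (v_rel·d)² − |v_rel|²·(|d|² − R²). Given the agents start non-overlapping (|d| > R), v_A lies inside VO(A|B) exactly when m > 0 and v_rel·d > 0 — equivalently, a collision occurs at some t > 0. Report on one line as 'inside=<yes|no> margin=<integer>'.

d = (9, -8),  |d|² = 145;  R = 4+2 = 6,  c = 145−6² = 109
v_rel = (3, -5),  |v_rel|² = 34;  v_rel·d = (3)·(9) + (-5)·(-8) = 67
34·t² − 134·t + 109 = 0  ⇒  m = 67² − 34·109 = 783
m = 783 > 0,  v_rel·d = 67 > 0  ⇒  inside

inside=yes margin=783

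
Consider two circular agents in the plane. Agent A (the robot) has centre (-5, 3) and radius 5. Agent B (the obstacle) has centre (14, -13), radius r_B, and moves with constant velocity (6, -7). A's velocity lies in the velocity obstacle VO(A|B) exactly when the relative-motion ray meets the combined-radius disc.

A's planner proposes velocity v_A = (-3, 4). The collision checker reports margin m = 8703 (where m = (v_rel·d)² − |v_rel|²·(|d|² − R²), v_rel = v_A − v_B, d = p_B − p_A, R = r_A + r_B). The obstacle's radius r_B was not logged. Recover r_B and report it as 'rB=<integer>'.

m = 8703
d = (19, -16);  v_rel = (-9, 11),  |v_rel|² = 202
v_rel×d = (-9)·(-16) − (11)·(19) = -65
since m = R²·202 − (-65)²:  R² = (4225 + 8703) / 202 = 64
R = √64 = 8  ⇒  r_B = 8 − 5 = 3

rB=3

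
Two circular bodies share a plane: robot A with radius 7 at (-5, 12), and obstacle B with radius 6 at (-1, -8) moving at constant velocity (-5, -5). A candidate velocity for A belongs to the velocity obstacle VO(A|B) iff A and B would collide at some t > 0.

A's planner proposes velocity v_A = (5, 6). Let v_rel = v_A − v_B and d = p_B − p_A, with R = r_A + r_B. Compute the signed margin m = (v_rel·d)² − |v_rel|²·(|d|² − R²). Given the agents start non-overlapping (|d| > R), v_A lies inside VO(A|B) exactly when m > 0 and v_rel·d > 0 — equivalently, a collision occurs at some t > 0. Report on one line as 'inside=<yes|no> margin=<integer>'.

d = (4, -20),  |d|² = 416;  R = 7+6 = 13,  c = 416−13² = 247
v_rel = (10, 11),  |v_rel|² = 221;  v_rel·d = (10)·(4) + (11)·(-20) = -180
221·t² + 360·t + 247 = 0  ⇒  m = (-180)² − 221·247 = -22187
m = -22187 < 0,  v_rel·d = -180 < 0  ⇒  outside

inside=no margin=-22187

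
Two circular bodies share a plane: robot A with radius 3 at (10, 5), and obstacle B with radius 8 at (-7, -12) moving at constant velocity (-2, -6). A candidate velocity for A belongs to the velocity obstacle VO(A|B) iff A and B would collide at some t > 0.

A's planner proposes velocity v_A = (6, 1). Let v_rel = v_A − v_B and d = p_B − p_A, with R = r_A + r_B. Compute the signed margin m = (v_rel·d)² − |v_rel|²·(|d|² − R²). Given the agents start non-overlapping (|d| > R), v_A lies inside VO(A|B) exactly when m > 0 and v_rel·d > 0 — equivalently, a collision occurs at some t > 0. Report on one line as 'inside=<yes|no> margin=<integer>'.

d = (-17, -17),  |d|² = 578;  R = 3+8 = 11,  c = 578−11² = 457
v_rel = (8, 7),  |v_rel|² = 113;  v_rel·d = (8)·(-17) + (7)·(-17) = -255
113·t² + 510·t + 457 = 0  ⇒  m = (-255)² − 113·457 = 13384
m = 13384 > 0,  v_rel·d = -255 < 0  ⇒  outside

inside=no margin=13384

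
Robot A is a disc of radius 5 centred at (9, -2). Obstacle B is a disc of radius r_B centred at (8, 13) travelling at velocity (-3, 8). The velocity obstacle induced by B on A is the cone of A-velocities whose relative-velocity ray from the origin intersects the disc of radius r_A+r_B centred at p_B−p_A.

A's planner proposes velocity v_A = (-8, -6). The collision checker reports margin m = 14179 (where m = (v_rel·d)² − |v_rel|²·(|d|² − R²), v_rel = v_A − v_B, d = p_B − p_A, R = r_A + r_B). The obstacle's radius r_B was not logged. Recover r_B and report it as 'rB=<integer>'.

m = 14179
d = (-1, 15);  v_rel = (-5, -14),  |v_rel|² = 221
v_rel×d = (-5)·(15) − (-14)·(-1) = -89
since m = R²·221 − (-89)²:  R² = (7921 + 14179) / 221 = 100
R = √100 = 10  ⇒  r_B = 10 − 5 = 5

rB=5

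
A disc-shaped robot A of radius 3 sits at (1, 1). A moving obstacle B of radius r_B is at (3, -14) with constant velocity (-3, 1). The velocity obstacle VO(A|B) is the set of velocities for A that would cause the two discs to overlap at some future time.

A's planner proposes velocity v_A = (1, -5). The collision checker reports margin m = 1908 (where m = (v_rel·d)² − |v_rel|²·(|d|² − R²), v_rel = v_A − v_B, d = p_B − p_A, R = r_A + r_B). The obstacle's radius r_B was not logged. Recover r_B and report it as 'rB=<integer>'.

m = 1908
d = (2, -15);  v_rel = (4, -6),  |v_rel|² = 52
v_rel×d = (4)·(-15) − (-6)·(2) = -48
since m = R²·52 − (-48)²:  R² = (2304 + 1908) / 52 = 81
R = √81 = 9  ⇒  r_B = 9 − 3 = 6

rB=6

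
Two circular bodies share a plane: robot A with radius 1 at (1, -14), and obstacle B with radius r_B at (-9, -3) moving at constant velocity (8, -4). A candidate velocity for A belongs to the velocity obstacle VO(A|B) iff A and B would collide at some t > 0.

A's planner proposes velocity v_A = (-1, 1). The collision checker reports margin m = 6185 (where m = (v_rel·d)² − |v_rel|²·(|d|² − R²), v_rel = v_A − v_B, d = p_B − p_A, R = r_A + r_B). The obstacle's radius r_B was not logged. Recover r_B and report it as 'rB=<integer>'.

m = 6185
d = (-10, 11);  v_rel = (-9, 5),  |v_rel|² = 106
v_rel×d = (-9)·(11) − (5)·(-10) = -49
since m = R²·106 − (-49)²:  R² = (2401 + 6185) / 106 = 81
R = √81 = 9  ⇒  r_B = 9 − 1 = 8

rB=8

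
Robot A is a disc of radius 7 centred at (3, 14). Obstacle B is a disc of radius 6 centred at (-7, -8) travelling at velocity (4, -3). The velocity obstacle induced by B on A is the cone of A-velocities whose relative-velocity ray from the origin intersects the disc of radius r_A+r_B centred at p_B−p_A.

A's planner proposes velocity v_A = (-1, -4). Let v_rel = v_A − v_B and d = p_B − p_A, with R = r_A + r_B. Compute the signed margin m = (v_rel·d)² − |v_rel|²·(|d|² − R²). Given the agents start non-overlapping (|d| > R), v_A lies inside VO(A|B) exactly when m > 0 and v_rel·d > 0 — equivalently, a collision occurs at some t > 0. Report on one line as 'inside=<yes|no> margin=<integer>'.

d = (-10, -22),  |d|² = 584;  R = 7+6 = 13,  c = 584−13² = 415
v_rel = (-5, -1),  |v_rel|² = 26;  v_rel·d = (-5)·(-10) + (-1)·(-22) = 72
26·t² − 144·t + 415 = 0  ⇒  m = 72² − 26·415 = -5606
m = -5606 < 0,  v_rel·d = 72 > 0  ⇒  outside

inside=no margin=-5606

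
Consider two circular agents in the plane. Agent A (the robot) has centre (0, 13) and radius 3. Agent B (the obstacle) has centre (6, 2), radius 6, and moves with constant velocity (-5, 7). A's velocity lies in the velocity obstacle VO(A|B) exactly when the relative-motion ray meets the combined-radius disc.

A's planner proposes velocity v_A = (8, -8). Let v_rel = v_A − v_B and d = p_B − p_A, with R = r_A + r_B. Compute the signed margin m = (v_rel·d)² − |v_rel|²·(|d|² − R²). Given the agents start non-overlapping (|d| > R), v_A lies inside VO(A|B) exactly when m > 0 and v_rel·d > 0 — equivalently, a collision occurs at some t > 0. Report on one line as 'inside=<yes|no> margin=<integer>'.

d = (6, -11),  |d|² = 157;  R = 3+6 = 9,  c = 157−9² = 76
v_rel = (13, -15),  |v_rel|² = 394;  v_rel·d = (13)·(6) + (-15)·(-11) = 243
394·t² − 486·t + 76 = 0  ⇒  m = 243² − 394·76 = 29105
m = 29105 > 0,  v_rel·d = 243 > 0  ⇒  inside

inside=yes margin=29105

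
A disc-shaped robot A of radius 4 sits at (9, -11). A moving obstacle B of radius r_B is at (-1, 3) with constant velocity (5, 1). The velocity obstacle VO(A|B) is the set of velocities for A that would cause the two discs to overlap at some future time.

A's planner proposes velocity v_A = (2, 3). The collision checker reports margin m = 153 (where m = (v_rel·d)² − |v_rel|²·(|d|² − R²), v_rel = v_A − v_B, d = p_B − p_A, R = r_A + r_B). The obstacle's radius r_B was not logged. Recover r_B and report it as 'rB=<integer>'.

m = 153
d = (-10, 14);  v_rel = (-3, 2),  |v_rel|² = 13
v_rel×d = (-3)·(14) − (2)·(-10) = -22
since m = R²·13 − (-22)²:  R² = (484 + 153) / 13 = 49
R = √49 = 7  ⇒  r_B = 7 − 4 = 3

rB=3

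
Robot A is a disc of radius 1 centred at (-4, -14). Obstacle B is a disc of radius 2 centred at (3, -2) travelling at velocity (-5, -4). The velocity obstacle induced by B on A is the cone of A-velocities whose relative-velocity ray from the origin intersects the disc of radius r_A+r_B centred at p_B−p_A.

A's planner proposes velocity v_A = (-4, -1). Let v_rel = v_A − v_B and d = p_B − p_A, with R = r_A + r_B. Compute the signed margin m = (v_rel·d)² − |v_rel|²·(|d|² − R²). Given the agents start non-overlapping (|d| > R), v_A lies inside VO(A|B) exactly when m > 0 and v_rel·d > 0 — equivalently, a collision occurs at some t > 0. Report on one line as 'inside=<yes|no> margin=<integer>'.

d = (7, 12),  |d|² = 193;  R = 1+2 = 3,  c = 193−3² = 184
v_rel = (1, 3),  |v_rel|² = 10;  v_rel·d = (1)·(7) + (3)·(12) = 43
10·t² − 86·t + 184 = 0  ⇒  m = 43² − 10·184 = 9
m = 9 > 0,  v_rel·d = 43 > 0  ⇒  inside

inside=yes margin=9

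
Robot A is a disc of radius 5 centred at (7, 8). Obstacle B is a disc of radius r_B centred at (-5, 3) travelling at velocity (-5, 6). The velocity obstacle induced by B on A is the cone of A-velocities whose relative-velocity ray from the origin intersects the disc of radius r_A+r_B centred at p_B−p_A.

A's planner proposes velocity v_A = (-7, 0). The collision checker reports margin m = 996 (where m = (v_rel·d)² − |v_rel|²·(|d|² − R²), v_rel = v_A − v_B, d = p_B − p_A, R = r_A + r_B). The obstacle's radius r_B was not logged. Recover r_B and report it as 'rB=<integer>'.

m = 996
d = (-12, -5);  v_rel = (-2, -6),  |v_rel|² = 40
v_rel×d = (-2)·(-5) − (-6)·(-12) = -62
since m = R²·40 − (-62)²:  R² = (3844 + 996) / 40 = 121
R = √121 = 11  ⇒  r_B = 11 − 5 = 6

rB=6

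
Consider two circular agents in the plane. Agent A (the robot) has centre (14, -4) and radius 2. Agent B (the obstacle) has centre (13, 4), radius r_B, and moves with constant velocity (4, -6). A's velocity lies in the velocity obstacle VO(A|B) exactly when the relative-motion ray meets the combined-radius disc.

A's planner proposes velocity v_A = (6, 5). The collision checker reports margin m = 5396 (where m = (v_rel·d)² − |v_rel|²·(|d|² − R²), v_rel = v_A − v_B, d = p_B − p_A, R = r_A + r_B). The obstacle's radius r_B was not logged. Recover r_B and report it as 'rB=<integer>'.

m = 5396
d = (-1, 8);  v_rel = (2, 11),  |v_rel|² = 125
v_rel×d = (2)·(8) − (11)·(-1) = 27
since m = R²·125 − 27²:  R² = (729 + 5396) / 125 = 49
R = √49 = 7  ⇒  r_B = 7 − 2 = 5

rB=5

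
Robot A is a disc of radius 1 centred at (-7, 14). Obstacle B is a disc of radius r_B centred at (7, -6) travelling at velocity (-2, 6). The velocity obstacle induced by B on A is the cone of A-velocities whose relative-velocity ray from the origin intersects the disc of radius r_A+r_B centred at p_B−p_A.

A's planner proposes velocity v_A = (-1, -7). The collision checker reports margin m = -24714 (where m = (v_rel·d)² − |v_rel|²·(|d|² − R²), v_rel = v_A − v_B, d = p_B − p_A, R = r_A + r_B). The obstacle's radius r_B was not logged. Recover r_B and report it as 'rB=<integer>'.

m = -24714
d = (14, -20);  v_rel = (1, -13),  |v_rel|² = 170
v_rel×d = (1)·(-20) − (-13)·(14) = 162
since m = R²·170 − 162²:  R² = (26244 + -24714) / 170 = 9
R = √9 = 3  ⇒  r_B = 3 − 1 = 2

rB=2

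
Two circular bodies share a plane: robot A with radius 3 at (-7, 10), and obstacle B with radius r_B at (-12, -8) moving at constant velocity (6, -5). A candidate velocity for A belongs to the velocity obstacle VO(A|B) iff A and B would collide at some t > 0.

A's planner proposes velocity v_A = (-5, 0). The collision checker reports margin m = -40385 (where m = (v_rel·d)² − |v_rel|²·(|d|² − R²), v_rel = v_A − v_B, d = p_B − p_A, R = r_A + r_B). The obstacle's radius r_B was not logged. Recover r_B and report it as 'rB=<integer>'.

m = -40385
d = (-5, -18);  v_rel = (-11, 5),  |v_rel|² = 146
v_rel×d = (-11)·(-18) − (5)·(-5) = 223
since m = R²·146 − 223²:  R² = (49729 + -40385) / 146 = 64
R = √64 = 8  ⇒  r_B = 8 − 3 = 5

rB=5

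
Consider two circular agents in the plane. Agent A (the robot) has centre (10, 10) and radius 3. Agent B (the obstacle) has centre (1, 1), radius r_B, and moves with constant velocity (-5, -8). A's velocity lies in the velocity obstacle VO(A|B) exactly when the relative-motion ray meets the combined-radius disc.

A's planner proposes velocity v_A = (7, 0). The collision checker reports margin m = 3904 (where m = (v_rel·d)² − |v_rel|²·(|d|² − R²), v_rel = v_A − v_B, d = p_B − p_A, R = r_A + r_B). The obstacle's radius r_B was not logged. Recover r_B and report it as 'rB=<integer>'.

m = 3904
d = (-9, -9);  v_rel = (12, 8),  |v_rel|² = 208
v_rel×d = (12)·(-9) − (8)·(-9) = -36
since m = R²·208 − (-36)²:  R² = (1296 + 3904) / 208 = 25
R = √25 = 5  ⇒  r_B = 5 − 3 = 2

rB=2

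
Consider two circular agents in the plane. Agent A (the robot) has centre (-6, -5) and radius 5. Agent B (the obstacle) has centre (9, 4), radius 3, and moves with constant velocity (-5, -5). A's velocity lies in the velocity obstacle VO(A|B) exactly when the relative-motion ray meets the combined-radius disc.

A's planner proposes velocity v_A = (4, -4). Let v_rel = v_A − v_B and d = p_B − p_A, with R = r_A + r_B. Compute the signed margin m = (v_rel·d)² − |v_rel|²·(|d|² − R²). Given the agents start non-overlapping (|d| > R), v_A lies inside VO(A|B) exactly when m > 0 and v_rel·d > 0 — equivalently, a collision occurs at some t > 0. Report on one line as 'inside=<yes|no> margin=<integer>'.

d = (15, 9),  |d|² = 306;  R = 5+3 = 8,  c = 306−8² = 242
v_rel = (9, 1),  |v_rel|² = 82;  v_rel·d = (9)·(15) + (1)·(9) = 144
82·t² − 288·t + 242 = 0  ⇒  m = 144² − 82·242 = 892
m = 892 > 0,  v_rel·d = 144 > 0  ⇒  inside

inside=yes margin=892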